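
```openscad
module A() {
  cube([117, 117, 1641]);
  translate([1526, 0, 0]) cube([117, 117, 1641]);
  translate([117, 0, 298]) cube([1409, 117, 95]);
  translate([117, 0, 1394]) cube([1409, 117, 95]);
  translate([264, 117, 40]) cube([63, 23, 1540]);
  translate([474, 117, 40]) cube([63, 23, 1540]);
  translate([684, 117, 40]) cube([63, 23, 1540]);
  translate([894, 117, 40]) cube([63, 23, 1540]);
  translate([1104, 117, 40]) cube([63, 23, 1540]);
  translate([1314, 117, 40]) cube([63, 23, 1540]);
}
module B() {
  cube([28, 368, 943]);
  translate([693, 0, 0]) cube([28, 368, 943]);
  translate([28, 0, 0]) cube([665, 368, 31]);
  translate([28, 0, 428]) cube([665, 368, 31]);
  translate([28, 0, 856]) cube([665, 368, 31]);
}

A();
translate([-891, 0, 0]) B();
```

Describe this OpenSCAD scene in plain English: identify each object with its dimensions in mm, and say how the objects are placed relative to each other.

A is a fence section. Two 117×117 mm posts, 1641 mm tall, stand on the floor with a clear span of 1409 mm between their inner faces. Two horizontal rails of 117×95 mm section span the gap between the posts with their undersides at z = 298 mm and z = 1394 mm, flush with the posts' −y face. 6 pickets, each 63 mm wide, 23 mm thick and 1540 mm tall, are fixed to the +y face of the rails with their bottoms at z = 40 mm, evenly spaced across the span with equal gaps (rounded down to the nearest mm) at the −x end and between each pair — any rounding remainder accumulates at the +x end.

B is an open bookshelf. Two side panels, each 28 mm thick, 368 mm deep and 943 mm tall, stand 721 mm apart (outside-to-outside). Between them sit 3 shelves, each 31 mm thick and 368 mm deep, spanning the full gap between the sides. The bottom shelf rests on the floor (its underside at z = 0) and the clear gap between one shelf's top and the next shelf's underside is 397 mm.

The bookshelf is on the floor beside the fence section on its −x side.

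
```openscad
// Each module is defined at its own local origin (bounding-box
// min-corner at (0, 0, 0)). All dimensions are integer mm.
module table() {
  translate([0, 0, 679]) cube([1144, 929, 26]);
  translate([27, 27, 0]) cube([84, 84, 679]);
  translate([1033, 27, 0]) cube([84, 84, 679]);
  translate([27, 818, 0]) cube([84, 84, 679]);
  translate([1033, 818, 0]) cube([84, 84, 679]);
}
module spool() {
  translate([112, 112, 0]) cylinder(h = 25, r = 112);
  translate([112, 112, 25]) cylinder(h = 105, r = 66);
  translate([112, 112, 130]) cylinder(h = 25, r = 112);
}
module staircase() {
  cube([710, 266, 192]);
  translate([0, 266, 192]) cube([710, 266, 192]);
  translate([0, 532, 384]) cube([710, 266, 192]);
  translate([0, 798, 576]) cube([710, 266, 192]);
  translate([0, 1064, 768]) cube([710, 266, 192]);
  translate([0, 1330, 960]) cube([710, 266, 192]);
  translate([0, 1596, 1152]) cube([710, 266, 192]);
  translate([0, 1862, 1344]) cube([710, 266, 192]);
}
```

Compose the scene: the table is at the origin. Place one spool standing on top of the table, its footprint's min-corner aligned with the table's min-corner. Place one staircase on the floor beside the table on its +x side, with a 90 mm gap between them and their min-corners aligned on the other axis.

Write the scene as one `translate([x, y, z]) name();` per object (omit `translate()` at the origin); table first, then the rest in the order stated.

table();
translate([0, 0, 705]) spool();
translate([1234, 0, 0]) staircase();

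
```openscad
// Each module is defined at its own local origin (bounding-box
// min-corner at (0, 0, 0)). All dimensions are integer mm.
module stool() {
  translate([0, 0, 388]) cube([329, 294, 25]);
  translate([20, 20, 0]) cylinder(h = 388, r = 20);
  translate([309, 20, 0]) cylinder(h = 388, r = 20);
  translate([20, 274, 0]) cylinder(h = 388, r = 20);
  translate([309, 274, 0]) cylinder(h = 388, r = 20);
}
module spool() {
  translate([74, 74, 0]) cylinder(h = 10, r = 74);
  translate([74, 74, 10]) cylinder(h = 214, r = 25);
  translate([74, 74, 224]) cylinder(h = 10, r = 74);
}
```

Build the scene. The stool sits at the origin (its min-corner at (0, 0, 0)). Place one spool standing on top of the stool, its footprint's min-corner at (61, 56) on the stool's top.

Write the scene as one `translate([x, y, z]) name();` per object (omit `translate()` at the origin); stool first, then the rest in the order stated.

stool();
translate([61, 56, 413]) spool();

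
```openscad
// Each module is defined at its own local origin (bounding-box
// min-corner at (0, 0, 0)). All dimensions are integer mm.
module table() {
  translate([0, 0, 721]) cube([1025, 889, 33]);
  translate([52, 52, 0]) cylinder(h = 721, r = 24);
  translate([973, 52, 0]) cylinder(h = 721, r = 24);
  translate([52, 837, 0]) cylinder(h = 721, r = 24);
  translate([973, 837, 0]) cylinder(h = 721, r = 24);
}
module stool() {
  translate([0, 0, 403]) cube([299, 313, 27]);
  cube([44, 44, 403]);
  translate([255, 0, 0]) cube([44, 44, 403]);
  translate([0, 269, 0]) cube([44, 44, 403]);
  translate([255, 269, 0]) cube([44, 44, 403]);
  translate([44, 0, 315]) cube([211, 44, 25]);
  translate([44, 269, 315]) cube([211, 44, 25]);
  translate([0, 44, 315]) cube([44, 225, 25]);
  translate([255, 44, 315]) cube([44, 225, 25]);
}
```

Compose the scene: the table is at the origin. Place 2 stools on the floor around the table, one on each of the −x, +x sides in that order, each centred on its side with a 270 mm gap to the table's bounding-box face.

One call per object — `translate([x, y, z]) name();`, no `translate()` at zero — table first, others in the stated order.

table();
translate([-569, 288, 0]) stool();
translate([1295, 288, 0]) stool();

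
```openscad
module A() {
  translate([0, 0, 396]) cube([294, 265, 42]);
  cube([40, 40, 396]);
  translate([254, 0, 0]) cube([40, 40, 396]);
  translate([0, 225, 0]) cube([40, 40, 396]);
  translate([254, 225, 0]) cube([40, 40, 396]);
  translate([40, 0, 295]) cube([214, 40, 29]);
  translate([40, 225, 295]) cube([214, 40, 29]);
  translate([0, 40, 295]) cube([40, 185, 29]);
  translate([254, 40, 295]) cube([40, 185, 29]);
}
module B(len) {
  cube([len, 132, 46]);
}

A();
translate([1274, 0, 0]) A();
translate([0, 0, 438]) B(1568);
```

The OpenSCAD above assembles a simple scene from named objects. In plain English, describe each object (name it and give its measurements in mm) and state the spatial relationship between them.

A is a simple wooden stool: a rectangular seat 294 mm (x) by 265 mm (y), 42 mm thick, top face at z = 438 mm, on four square legs, each 40×40 mm in cross-section. The legs rest on z = 0, each flush with a corner of the seat. Four stretchers, 40 mm wide and 29 mm tall, connect adjacent legs with their undersides at z = 295 mm, each running between the inner faces of the legs it joins and aligned with the legs' outer faces on the other axis.

B is a rectangular beam 1568 mm long (x), 132 mm deep (y), 46 mm thick (z).

The beam spans the tops of two stools placed 980 mm apart, resting at z = 438 mm.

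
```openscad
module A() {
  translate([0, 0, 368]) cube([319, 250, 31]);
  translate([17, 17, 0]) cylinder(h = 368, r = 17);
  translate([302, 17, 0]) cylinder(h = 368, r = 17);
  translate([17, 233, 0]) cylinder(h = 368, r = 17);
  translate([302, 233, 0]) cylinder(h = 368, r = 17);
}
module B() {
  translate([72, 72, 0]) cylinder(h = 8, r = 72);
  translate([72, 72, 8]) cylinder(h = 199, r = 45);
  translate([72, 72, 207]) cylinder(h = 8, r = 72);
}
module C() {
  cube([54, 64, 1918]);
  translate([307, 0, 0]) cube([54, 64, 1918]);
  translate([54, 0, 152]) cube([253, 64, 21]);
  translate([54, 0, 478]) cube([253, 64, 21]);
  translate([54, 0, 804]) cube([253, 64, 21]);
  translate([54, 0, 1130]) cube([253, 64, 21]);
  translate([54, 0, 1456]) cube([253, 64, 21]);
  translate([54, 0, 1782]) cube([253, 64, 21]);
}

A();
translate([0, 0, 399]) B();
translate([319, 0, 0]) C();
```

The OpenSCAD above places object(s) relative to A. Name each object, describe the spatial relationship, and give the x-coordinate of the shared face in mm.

A is a stool. B is a spool. C is a ladder. The spool is on top of the stool. The ladder is against the stool's +x side, with their −y faces flush. The x-coordinate of the shared face is 319 mm.

The stool's +x face and the ladder's −x face are both at x = 319 mm.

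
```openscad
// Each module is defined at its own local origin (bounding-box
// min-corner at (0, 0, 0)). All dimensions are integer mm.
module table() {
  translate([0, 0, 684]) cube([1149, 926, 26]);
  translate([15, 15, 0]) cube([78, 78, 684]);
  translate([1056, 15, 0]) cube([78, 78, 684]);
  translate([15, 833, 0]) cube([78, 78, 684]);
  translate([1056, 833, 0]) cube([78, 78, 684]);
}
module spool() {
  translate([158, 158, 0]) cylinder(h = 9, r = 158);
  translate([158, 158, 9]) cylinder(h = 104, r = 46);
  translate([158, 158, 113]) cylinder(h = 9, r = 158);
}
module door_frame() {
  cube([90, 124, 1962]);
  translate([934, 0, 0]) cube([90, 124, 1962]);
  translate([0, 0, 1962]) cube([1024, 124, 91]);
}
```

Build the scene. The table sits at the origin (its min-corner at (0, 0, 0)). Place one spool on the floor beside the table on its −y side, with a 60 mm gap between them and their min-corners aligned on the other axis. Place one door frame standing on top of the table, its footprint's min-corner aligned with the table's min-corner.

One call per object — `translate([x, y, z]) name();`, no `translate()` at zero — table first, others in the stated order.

table();
translate([0, -376, 0]) spool();
translate([0, 0, 710]) door_frame();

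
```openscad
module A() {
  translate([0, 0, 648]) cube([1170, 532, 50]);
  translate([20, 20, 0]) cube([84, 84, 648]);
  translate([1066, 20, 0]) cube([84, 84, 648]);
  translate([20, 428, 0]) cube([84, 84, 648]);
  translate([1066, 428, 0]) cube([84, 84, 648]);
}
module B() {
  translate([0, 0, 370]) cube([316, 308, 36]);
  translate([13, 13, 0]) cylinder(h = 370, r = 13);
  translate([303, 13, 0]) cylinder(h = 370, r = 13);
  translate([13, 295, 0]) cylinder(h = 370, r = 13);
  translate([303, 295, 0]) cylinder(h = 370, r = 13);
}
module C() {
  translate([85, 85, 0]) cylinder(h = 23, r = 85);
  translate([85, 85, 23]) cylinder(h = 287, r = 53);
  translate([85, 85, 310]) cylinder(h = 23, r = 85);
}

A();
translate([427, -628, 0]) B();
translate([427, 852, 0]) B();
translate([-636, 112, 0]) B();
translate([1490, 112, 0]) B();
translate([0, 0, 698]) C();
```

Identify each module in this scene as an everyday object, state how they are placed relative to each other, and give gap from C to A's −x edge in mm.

The spool's min-x is at 0; the table's min-x is 0; gap = 0 mm.

A is a table. B is a stool. C is a spool. Four stools sit around the table at the −y, +y, −x, +x sides. The spool is on top of the table. The gap from the spool to the table's −x edge is 0 mm.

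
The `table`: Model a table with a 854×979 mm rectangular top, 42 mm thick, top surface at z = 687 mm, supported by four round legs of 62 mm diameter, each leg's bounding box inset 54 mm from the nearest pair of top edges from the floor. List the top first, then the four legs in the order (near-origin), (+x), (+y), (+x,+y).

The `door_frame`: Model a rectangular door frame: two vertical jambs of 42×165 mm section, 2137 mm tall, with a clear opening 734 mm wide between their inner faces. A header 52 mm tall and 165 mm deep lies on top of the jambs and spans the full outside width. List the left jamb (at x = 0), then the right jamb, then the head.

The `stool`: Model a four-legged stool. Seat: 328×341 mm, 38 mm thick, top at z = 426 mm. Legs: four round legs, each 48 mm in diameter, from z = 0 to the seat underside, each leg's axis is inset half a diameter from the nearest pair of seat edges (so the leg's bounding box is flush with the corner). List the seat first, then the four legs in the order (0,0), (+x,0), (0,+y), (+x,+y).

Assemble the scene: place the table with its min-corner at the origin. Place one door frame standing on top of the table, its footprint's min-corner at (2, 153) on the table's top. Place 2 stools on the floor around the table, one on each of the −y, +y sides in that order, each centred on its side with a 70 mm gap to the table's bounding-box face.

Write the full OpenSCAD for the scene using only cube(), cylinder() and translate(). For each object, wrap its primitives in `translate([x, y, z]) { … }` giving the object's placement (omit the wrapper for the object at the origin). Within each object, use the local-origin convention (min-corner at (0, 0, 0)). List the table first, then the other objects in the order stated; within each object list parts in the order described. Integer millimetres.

translate([0, 0, 645]) cube([854, 979, 42]);
translate([85, 85, 0]) cylinder(h = 645, r = 31);
translate([769, 85, 0]) cylinder(h = 645, r = 31);
translate([85, 894, 0]) cylinder(h = 645, r = 31);
translate([769, 894, 0]) cylinder(h = 645, r = 31);
translate([2, 153, 687]) {
  cube([42, 165, 2137]);
  translate([776, 0, 0]) cube([42, 165, 2137]);
  translate([0, 0, 2137]) cube([818, 165, 52]);
}
translate([263, -411, 0]) {
  translate([0, 0, 388]) cube([328, 341, 38]);
  translate([24, 24, 0]) cylinder(h = 388, r = 24);
  translate([304, 24, 0]) cylinder(h = 388, r = 24);
  translate([24, 317, 0]) cylinder(h = 388, r = 24);
  translate([304, 317, 0]) cylinder(h = 388, r = 24);
}
translate([263, 1049, 0]) {
  translate([0, 0, 388]) cube([328, 341, 38]);
  translate([24, 24, 0]) cylinder(h = 388, r = 24);
  translate([304, 24, 0]) cylinder(h = 388, r = 24);
  translate([24, 317, 0]) cylinder(h = 388, r = 24);
  translate([304, 317, 0]) cylinder(h = 388, r = 24);
}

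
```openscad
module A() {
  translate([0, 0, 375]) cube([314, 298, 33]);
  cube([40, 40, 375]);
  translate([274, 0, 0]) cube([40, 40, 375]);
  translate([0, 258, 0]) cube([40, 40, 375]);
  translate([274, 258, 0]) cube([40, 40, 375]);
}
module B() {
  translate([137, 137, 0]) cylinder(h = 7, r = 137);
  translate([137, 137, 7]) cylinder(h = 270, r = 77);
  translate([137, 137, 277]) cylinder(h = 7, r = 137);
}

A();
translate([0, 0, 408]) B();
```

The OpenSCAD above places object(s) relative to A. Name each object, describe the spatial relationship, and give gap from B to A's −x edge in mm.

A is a stool. B is a spool. The spool is on top of the stool. The gap from the spool to the stool's −x edge is 0 mm.

The spool's min-x is at 0; the stool's min-x is 0; gap = 0 mm.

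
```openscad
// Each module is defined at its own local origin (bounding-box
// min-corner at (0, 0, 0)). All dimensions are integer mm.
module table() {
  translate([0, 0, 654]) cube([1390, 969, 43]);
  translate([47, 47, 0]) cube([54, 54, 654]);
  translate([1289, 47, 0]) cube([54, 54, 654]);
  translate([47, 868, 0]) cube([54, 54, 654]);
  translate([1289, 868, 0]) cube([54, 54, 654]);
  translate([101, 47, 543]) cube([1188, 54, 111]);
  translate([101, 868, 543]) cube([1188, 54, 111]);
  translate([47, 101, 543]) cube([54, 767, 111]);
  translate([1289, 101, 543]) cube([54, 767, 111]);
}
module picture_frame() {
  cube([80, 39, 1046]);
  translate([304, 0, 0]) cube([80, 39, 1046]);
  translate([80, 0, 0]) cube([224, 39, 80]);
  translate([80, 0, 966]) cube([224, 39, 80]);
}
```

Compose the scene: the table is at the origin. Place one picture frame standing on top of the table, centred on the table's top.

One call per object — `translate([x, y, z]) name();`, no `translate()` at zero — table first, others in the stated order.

table();
translate([503, 465, 697]) picture_frame();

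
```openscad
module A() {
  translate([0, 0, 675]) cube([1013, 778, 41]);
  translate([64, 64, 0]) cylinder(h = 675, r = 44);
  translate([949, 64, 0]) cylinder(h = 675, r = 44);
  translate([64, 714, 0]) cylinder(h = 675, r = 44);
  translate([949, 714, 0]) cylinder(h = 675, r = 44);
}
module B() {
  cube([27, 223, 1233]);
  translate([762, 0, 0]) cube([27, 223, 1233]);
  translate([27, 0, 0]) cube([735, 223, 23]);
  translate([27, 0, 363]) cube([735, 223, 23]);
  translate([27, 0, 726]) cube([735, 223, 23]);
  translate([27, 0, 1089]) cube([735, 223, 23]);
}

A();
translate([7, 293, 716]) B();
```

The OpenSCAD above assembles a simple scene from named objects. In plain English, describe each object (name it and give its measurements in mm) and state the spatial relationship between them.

A is a table: top 1013 mm (x) × 778 mm (y), 41 mm thick, upper face at z = 716 mm, on four round legs of 88 mm diameter, each leg's bounding box inset 20 mm from the nearest pair of top edges, running from z = 0 to the bottom of the top.

B is a bookshelf 789 mm wide overall, 223 mm deep and 1233 mm tall. The two sides are 27 mm thick vertical panels. 4 horizontal shelves of 23 mm thickness span between the inner faces of the sides; the lowest shelf sits on the floor and shelves are stacked with a clear vertical gap of 340 mm between each pair.

The bookshelf is on top of the table.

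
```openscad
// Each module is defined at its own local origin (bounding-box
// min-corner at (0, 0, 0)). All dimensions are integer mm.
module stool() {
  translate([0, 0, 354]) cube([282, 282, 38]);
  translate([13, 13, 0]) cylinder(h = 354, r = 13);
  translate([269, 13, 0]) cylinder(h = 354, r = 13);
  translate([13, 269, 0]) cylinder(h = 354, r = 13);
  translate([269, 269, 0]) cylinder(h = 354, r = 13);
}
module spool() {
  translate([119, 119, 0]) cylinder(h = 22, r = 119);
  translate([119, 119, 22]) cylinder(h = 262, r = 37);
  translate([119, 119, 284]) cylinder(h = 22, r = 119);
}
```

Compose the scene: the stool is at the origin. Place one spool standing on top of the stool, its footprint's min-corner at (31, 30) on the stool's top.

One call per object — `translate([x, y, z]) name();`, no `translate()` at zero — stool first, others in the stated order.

stool();
translate([31, 30, 392]) spool();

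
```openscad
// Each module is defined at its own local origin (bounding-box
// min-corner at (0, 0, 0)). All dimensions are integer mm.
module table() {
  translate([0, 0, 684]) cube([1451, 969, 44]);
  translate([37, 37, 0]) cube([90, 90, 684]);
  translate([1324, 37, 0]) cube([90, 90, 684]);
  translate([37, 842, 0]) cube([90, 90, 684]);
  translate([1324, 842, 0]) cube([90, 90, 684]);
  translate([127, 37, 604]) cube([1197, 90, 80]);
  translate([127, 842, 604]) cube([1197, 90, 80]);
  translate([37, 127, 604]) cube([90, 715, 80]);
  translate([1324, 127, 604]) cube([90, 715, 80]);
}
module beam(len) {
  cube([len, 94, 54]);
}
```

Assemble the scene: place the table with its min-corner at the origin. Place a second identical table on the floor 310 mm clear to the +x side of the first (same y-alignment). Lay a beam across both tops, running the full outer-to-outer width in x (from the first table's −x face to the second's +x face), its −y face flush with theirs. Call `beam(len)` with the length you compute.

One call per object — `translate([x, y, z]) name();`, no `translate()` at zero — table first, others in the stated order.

table();
translate([1761, 0, 0]) table();
translate([0, 0, 728]) beam(3212);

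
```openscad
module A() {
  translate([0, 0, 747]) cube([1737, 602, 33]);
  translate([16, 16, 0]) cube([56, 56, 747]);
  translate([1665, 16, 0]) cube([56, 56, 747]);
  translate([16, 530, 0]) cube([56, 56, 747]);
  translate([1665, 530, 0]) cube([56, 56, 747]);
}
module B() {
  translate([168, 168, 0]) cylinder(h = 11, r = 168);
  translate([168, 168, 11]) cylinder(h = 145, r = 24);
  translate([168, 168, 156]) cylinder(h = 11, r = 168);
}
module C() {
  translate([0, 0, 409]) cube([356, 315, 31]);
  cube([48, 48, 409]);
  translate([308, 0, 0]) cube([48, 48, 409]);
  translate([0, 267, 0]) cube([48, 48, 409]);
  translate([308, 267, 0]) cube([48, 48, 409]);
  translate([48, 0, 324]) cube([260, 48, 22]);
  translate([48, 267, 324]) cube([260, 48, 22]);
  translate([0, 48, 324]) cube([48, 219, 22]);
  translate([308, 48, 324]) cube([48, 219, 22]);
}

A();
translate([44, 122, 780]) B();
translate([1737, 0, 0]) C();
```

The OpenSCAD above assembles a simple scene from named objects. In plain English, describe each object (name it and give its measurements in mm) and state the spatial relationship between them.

A is a table with a 1737×602 mm rectangular top, 33 mm thick, top surface at z = 780 mm, supported by four 56×56 mm square legs, each inset 16 mm from the nearest pair of top edges, running from the floor.

B is a spool: two coaxial disc flanges of radius 168 mm and thickness 11 mm, joined by a core cylinder of radius 24 mm and height 145 mm. The lower flange rests on z = 0 and the three cylinders share a vertical axis.

C is a four-legged stool. The seat is a 356×315×31 mm slab whose top surface is at z = 440 mm; four square legs, each 48×48 mm in cross-section, run from the floor (z = 0) to the underside of the seat, each flush with a corner of the seat. Four stretchers, 48 mm wide and 22 mm tall, connect adjacent legs with their undersides at z = 324 mm, each running between the inner faces of the legs it joins and aligned with the legs' outer faces on the other axis.

The spool is on top of the table. The stool is against the table's +x side, with their −y faces flush.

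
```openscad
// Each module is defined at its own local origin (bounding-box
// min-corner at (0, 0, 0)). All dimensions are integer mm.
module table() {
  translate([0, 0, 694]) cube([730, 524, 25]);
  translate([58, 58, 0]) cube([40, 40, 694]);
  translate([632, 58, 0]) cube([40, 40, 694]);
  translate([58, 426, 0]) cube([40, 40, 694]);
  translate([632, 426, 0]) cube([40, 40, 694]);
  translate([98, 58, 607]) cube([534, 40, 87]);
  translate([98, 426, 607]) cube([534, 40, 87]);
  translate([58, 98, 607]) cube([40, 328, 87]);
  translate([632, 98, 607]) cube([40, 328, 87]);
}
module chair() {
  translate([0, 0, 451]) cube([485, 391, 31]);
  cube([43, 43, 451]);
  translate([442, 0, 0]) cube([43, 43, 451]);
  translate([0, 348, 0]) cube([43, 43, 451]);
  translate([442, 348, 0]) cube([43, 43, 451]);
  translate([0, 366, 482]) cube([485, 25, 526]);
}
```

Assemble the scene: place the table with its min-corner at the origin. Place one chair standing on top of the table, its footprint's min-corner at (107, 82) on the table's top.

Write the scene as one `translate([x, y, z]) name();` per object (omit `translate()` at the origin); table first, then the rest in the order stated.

table();
translate([107, 82, 719]) chair();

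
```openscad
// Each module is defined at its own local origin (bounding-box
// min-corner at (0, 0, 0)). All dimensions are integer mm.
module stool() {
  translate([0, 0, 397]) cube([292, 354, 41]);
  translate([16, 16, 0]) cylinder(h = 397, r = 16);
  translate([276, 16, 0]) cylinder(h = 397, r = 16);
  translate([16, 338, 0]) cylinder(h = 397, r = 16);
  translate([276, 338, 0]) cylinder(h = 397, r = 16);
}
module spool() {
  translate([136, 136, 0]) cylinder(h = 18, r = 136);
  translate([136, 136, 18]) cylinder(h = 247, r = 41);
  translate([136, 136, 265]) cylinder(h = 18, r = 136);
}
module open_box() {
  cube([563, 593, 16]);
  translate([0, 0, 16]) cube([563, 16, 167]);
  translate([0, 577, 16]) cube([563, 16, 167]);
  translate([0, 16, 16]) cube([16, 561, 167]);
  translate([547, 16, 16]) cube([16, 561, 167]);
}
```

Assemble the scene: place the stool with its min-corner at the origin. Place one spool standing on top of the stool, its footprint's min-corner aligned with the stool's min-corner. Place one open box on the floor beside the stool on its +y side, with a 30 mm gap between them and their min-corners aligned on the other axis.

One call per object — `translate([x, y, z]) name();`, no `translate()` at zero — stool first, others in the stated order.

stool();
translate([0, 0, 438]) spool();
translate([0, 384, 0]) open_box();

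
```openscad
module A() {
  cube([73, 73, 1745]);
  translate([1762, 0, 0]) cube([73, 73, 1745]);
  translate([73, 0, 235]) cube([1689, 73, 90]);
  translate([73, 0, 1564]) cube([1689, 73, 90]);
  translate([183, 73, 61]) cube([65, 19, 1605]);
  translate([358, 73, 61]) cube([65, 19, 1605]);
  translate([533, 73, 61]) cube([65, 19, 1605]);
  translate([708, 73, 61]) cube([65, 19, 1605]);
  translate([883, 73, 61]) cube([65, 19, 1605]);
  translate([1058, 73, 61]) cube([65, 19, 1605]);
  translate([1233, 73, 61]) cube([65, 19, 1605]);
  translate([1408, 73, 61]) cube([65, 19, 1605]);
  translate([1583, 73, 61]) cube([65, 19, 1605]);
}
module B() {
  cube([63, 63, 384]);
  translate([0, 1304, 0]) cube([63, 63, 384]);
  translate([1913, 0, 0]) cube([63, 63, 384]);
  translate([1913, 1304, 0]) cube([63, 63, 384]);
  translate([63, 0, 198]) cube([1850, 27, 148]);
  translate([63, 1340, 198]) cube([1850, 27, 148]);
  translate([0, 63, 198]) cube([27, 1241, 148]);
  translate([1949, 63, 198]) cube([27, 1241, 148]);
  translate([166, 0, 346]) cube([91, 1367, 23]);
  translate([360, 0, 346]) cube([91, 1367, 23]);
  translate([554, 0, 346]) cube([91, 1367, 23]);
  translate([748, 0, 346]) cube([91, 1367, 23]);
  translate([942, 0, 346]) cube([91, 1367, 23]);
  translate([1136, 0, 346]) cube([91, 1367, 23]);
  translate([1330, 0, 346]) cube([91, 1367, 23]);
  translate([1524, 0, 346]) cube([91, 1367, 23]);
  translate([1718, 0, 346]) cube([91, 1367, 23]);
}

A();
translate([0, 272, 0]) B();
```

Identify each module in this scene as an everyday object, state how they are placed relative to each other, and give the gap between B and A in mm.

The bed frame's nearest face is 180 mm from the fence section's +y face.

A is a fence section. B is a bed frame. The bed frame is on the floor beside the fence section on its +y side. The gap between the bed frame and the fence section is 180 mm.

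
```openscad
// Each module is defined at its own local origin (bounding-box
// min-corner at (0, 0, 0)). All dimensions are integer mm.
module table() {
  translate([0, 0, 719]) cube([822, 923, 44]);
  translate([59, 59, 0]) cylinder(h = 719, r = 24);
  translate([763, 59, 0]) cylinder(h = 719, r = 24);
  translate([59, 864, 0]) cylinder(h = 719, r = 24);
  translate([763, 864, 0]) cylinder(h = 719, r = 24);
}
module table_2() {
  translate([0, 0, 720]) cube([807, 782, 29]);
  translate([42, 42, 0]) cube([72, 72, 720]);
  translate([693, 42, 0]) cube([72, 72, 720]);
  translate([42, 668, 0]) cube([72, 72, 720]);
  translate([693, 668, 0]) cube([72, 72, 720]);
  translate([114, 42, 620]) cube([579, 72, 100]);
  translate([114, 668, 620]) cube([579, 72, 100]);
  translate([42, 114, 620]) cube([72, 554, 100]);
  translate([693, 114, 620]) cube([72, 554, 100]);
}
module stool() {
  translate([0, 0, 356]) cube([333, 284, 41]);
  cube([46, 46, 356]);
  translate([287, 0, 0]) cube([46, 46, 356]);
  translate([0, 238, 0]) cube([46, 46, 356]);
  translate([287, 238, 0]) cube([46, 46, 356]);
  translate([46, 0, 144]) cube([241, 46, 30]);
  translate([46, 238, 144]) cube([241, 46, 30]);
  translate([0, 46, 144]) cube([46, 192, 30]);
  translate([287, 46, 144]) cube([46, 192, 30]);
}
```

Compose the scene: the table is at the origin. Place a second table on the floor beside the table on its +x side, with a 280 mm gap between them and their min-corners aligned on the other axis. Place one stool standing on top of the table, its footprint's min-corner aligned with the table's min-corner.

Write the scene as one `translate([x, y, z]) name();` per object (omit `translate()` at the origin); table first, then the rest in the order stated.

table();
translate([1102, 0, 0]) table_2();
translate([0, 0, 763]) stool();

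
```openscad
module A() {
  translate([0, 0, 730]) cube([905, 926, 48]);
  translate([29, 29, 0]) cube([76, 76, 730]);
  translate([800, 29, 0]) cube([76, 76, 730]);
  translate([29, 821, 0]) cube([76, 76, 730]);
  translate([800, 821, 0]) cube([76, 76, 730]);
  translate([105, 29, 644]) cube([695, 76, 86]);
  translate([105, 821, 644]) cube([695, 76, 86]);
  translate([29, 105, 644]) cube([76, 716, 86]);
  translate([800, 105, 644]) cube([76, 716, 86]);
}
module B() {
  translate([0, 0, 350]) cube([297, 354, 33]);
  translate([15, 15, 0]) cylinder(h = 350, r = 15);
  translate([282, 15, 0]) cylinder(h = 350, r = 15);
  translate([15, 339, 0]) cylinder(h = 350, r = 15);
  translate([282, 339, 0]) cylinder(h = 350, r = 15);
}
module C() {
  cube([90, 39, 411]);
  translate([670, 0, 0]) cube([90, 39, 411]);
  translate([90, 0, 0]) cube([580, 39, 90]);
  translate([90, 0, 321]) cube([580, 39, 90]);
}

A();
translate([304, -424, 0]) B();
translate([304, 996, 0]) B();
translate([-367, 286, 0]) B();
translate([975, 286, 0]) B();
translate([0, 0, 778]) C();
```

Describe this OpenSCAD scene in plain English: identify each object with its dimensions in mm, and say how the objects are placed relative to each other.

A is a table: top 905 mm (x) × 926 mm (y), 48 mm thick, upper face at z = 778 mm, on four 76×76 mm square legs, each inset 29 mm from the nearest pair of top edges, running from z = 0 to the bottom of the top. Four apron rails, 76 mm thick and 86 mm tall, run between adjacent legs with their top edges flush with the underside of the top and their outer faces flush with the legs' outer faces.

B is a simple wooden stool: a rectangular seat 297 mm (x) by 354 mm (y), 33 mm thick, top face at z = 383 mm, on four round legs, each 30 mm in diameter. The legs rest on z = 0, each leg's axis is inset half a diameter from the nearest pair of seat edges (so the leg's bounding box is flush with the corner).

C is a rectangular picture frame lying in the x–z plane (depth along y). The opening is 580 mm wide (x) by 231 mm tall (z), surrounded by a border 90 mm wide on all four sides. The frame is 39 mm deep and is made of two full-height vertical stiles with two horizontal rails fitted between them.

Four stools sit around the table at the −y, +y, −x, +x sides. The picture frame is on top of the table.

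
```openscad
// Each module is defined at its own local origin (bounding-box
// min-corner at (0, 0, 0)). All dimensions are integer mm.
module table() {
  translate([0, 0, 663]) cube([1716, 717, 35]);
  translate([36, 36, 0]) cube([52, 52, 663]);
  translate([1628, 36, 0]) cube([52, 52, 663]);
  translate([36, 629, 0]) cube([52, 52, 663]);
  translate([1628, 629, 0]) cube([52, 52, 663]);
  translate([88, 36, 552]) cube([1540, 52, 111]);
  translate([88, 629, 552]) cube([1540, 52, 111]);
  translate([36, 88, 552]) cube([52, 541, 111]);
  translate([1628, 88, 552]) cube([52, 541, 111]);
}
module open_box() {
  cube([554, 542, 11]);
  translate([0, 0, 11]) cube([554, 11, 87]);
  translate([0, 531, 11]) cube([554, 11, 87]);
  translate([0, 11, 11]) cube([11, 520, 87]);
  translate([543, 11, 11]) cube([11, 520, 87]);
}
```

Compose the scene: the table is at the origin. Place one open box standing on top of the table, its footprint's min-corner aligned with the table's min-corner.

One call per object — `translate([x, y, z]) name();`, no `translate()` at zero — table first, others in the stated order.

table();
translate([0, 0, 698]) open_box();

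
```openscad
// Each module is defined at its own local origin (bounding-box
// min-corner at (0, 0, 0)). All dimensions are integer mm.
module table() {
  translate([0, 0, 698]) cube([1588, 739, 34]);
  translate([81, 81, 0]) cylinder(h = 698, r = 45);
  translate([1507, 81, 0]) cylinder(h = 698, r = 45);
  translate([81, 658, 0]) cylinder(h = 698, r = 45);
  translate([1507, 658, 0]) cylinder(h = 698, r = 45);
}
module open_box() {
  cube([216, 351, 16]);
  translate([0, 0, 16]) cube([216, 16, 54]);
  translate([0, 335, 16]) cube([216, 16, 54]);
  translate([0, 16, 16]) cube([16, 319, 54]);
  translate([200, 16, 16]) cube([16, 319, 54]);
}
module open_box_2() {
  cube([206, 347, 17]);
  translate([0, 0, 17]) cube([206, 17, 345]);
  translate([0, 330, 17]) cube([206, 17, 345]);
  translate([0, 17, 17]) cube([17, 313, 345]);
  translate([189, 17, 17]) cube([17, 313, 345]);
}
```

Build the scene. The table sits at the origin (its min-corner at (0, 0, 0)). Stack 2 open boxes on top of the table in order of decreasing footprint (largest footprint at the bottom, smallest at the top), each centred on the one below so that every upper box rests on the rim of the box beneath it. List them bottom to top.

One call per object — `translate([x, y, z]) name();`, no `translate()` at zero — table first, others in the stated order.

table();
translate([686, 194, 732]) open_box();
translate([691, 196, 802]) open_box_2();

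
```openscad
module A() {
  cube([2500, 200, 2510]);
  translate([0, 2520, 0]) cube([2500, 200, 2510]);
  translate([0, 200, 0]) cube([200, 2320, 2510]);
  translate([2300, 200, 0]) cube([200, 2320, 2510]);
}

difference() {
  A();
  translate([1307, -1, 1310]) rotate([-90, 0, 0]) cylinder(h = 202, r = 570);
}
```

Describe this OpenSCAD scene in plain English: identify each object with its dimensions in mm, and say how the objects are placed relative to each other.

A is the wall frame of a small rectangular building: four walls, each 2510 mm tall and 200 mm thick, enclosing a footprint 2500 mm (x) by 2720 mm (y) outside-to-outside, with no floor or roof. The front and back walls (the −y and +y sides) span the full width; the two side walls fit between them.

The house frame has a circular hole of radius 570 mm through its front wall, centred at (x = 1307, z = 1310).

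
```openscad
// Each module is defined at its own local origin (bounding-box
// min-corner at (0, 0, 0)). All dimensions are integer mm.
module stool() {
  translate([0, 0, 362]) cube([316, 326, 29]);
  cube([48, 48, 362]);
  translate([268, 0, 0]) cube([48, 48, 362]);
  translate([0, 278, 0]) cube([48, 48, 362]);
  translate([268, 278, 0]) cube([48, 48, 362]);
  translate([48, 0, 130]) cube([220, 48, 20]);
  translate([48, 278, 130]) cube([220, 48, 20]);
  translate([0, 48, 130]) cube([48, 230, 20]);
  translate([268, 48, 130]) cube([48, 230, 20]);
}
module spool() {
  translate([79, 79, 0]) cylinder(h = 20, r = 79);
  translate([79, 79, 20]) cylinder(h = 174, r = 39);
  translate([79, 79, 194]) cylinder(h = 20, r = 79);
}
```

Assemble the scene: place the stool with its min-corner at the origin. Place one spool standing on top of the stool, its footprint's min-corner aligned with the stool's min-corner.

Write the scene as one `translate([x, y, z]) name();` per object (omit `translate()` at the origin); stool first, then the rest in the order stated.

stool();
translate([0, 0, 391]) spool();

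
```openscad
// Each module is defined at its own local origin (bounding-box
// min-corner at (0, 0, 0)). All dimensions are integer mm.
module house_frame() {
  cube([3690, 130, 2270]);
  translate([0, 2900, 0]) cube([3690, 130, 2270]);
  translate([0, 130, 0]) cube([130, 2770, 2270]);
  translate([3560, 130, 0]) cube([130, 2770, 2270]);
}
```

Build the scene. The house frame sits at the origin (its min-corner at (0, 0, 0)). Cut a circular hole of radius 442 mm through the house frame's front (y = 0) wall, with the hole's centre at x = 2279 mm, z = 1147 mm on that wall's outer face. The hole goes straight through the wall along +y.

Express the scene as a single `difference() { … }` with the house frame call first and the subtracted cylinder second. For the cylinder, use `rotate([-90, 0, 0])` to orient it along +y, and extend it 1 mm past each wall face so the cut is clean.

difference() {
  house_frame();
  translate([2279, -1, 1147]) rotate([-90, 0, 0]) cylinder(h = 132, r = 442);
}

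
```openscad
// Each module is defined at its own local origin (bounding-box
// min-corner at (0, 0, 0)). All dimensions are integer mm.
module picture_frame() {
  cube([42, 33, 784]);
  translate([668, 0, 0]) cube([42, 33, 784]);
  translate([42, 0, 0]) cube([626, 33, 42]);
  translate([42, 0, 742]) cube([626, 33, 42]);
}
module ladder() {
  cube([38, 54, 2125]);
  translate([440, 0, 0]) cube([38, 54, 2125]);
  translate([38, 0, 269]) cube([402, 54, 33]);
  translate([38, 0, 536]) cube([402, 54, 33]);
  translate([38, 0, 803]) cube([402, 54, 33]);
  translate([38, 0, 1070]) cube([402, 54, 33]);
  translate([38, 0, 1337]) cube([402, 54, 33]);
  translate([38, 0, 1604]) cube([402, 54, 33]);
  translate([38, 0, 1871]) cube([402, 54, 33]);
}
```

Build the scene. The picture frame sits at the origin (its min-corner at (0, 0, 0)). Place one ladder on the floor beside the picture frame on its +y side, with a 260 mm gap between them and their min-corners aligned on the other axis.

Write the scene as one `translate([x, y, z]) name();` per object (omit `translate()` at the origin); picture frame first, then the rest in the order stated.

picture_frame();
translate([0, 293, 0]) ladder();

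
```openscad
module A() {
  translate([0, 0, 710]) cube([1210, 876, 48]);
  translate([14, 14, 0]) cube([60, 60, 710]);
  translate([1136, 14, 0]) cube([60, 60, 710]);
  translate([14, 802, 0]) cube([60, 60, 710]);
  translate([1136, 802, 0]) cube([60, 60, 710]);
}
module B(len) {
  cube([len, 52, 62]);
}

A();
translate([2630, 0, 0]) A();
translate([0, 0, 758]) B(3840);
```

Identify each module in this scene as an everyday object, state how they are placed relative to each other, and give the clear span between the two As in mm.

Second table starts at x = 2630; first ends at x = 1210; clear span = 2630 − 1210 = 1420 mm.

A is a table. B is a beam. A beam spans the tops of two tables. The clear span between the two tables is 1420 mm.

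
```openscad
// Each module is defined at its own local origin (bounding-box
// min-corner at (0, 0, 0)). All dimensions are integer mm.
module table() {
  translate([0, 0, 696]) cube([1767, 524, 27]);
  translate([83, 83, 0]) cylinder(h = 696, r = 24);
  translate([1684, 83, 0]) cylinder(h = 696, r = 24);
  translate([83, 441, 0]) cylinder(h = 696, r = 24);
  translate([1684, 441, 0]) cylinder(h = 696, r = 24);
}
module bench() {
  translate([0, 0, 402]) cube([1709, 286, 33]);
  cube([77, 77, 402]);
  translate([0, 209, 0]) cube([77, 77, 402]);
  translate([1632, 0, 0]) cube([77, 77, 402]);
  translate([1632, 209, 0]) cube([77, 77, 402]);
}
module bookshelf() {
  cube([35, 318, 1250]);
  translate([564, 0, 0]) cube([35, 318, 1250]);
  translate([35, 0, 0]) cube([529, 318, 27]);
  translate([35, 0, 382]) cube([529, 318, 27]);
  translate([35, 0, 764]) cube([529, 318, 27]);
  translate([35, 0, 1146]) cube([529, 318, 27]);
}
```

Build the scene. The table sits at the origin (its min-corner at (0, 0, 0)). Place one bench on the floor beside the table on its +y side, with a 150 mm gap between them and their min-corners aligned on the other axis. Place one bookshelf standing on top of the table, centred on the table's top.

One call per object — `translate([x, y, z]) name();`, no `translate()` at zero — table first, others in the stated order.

table();
translate([0, 674, 0]) bench();
translate([584, 103, 723]) bookshelf();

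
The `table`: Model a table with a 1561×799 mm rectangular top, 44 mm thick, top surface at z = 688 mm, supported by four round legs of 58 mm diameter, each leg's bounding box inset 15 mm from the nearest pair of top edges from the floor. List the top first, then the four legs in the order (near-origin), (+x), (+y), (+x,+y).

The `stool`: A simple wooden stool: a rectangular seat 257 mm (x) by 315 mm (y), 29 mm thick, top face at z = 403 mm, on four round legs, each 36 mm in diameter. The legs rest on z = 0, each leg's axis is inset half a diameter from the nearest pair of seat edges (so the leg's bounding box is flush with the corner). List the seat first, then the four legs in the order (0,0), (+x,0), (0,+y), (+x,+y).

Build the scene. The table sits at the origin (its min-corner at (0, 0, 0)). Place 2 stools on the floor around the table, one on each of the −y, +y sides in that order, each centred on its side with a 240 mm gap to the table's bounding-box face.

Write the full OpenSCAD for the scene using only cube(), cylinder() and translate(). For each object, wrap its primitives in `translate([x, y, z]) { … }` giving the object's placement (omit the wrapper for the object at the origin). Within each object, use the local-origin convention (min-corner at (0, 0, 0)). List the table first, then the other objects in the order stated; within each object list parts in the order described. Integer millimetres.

translate([0, 0, 644]) cube([1561, 799, 44]);
translate([44, 44, 0]) cylinder(h = 644, r = 29);
translate([1517, 44, 0]) cylinder(h = 644, r = 29);
translate([44, 755, 0]) cylinder(h = 644, r = 29);
translate([1517, 755, 0]) cylinder(h = 644, r = 29);
translate([652, -555, 0]) {
  translate([0, 0, 374]) cube([257, 315, 29]);
  translate([18, 18, 0]) cylinder(h = 374, r = 18);
  translate([239, 18, 0]) cylinder(h = 374, r = 18);
  translate([18, 297, 0]) cylinder(h = 374, r = 18);
  translate([239, 297, 0]) cylinder(h = 374, r = 18);
}
translate([652, 1039, 0]) {
  translate([0, 0, 374]) cube([257, 315, 29]);
  translate([18, 18, 0]) cylinder(h = 374, r = 18);
  translate([239, 18, 0]) cylinder(h = 374, r = 18);
  translate([18, 297, 0]) cylinder(h = 374, r = 18);
  translate([239, 297, 0]) cylinder(h = 374, r = 18);
}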